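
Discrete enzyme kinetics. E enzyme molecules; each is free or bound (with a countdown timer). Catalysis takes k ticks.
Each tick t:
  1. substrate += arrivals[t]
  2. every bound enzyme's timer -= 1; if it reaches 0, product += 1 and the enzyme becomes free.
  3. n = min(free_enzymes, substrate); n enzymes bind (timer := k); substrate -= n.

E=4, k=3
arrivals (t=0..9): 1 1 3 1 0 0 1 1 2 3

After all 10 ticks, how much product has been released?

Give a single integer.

t=0: arr=1 -> substrate=0 bound=1 product=0
t=1: arr=1 -> substrate=0 bound=2 product=0
t=2: arr=3 -> substrate=1 bound=4 product=0
t=3: arr=1 -> substrate=1 bound=4 product=1
t=4: arr=0 -> substrate=0 bound=4 product=2
t=5: arr=0 -> substrate=0 bound=2 product=4
t=6: arr=1 -> substrate=0 bound=2 product=5
t=7: arr=1 -> substrate=0 bound=2 product=6
t=8: arr=2 -> substrate=0 bound=4 product=6
t=9: arr=3 -> substrate=2 bound=4 product=7

Answer: 7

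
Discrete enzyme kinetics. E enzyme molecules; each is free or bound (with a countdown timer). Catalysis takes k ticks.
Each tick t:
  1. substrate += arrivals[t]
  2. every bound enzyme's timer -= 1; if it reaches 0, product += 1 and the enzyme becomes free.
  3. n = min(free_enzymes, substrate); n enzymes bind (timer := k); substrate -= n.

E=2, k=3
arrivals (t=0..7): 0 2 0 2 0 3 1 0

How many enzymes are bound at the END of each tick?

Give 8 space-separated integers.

t=0: arr=0 -> substrate=0 bound=0 product=0
t=1: arr=2 -> substrate=0 bound=2 product=0
t=2: arr=0 -> substrate=0 bound=2 product=0
t=3: arr=2 -> substrate=2 bound=2 product=0
t=4: arr=0 -> substrate=0 bound=2 product=2
t=5: arr=3 -> substrate=3 bound=2 product=2
t=6: arr=1 -> substrate=4 bound=2 product=2
t=7: arr=0 -> substrate=2 bound=2 product=4

Answer: 0 2 2 2 2 2 2 2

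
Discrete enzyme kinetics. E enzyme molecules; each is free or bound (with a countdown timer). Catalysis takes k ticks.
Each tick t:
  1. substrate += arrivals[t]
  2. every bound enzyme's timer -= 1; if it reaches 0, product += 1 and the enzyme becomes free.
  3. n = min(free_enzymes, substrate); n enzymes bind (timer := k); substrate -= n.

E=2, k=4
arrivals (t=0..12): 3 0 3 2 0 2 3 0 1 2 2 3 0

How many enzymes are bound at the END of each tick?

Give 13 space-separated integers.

Answer: 2 2 2 2 2 2 2 2 2 2 2 2 2

Derivation:
t=0: arr=3 -> substrate=1 bound=2 product=0
t=1: arr=0 -> substrate=1 bound=2 product=0
t=2: arr=3 -> substrate=4 bound=2 product=0
t=3: arr=2 -> substrate=6 bound=2 product=0
t=4: arr=0 -> substrate=4 bound=2 product=2
t=5: arr=2 -> substrate=6 bound=2 product=2
t=6: arr=3 -> substrate=9 bound=2 product=2
t=7: arr=0 -> substrate=9 bound=2 product=2
t=8: arr=1 -> substrate=8 bound=2 product=4
t=9: arr=2 -> substrate=10 bound=2 product=4
t=10: arr=2 -> substrate=12 bound=2 product=4
t=11: arr=3 -> substrate=15 bound=2 product=4
t=12: arr=0 -> substrate=13 bound=2 product=6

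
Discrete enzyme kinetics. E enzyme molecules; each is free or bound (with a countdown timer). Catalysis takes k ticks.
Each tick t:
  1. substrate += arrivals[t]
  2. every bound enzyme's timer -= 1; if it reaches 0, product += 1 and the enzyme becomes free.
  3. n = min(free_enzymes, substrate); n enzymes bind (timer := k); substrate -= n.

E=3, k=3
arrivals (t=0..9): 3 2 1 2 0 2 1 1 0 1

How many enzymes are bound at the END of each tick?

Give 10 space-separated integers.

t=0: arr=3 -> substrate=0 bound=3 product=0
t=1: arr=2 -> substrate=2 bound=3 product=0
t=2: arr=1 -> substrate=3 bound=3 product=0
t=3: arr=2 -> substrate=2 bound=3 product=3
t=4: arr=0 -> substrate=2 bound=3 product=3
t=5: arr=2 -> substrate=4 bound=3 product=3
t=6: arr=1 -> substrate=2 bound=3 product=6
t=7: arr=1 -> substrate=3 bound=3 product=6
t=8: arr=0 -> substrate=3 bound=3 product=6
t=9: arr=1 -> substrate=1 bound=3 product=9

Answer: 3 3 3 3 3 3 3 3 3 3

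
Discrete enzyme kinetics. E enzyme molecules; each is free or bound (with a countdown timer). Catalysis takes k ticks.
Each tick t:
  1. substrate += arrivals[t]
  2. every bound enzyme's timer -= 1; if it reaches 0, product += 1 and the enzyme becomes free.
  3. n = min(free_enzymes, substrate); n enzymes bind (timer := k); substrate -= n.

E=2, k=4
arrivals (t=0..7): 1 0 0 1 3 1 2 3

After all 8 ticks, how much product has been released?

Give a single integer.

t=0: arr=1 -> substrate=0 bound=1 product=0
t=1: arr=0 -> substrate=0 bound=1 product=0
t=2: arr=0 -> substrate=0 bound=1 product=0
t=3: arr=1 -> substrate=0 bound=2 product=0
t=4: arr=3 -> substrate=2 bound=2 product=1
t=5: arr=1 -> substrate=3 bound=2 product=1
t=6: arr=2 -> substrate=5 bound=2 product=1
t=7: arr=3 -> substrate=7 bound=2 product=2

Answer: 2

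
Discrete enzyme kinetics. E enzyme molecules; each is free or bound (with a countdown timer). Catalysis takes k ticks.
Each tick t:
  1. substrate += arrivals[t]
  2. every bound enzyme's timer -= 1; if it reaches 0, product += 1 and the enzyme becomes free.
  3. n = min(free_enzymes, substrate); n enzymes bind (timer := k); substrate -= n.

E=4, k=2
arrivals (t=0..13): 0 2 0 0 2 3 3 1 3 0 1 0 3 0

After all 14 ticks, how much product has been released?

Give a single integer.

t=0: arr=0 -> substrate=0 bound=0 product=0
t=1: arr=2 -> substrate=0 bound=2 product=0
t=2: arr=0 -> substrate=0 bound=2 product=0
t=3: arr=0 -> substrate=0 bound=0 product=2
t=4: arr=2 -> substrate=0 bound=2 product=2
t=5: arr=3 -> substrate=1 bound=4 product=2
t=6: arr=3 -> substrate=2 bound=4 product=4
t=7: arr=1 -> substrate=1 bound=4 product=6
t=8: arr=3 -> substrate=2 bound=4 product=8
t=9: arr=0 -> substrate=0 bound=4 product=10
t=10: arr=1 -> substrate=0 bound=3 product=12
t=11: arr=0 -> substrate=0 bound=1 product=14
t=12: arr=3 -> substrate=0 bound=3 product=15
t=13: arr=0 -> substrate=0 bound=3 product=15

Answer: 15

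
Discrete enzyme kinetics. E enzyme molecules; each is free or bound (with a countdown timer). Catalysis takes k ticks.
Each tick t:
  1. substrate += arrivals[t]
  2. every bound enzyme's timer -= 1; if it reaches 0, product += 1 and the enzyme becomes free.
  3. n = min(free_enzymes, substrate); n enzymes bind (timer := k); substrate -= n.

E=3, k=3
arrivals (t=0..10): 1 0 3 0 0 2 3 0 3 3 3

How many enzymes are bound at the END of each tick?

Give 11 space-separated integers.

Answer: 1 1 3 3 3 3 3 3 3 3 3

Derivation:
t=0: arr=1 -> substrate=0 bound=1 product=0
t=1: arr=0 -> substrate=0 bound=1 product=0
t=2: arr=3 -> substrate=1 bound=3 product=0
t=3: arr=0 -> substrate=0 bound=3 product=1
t=4: arr=0 -> substrate=0 bound=3 product=1
t=5: arr=2 -> substrate=0 bound=3 product=3
t=6: arr=3 -> substrate=2 bound=3 product=4
t=7: arr=0 -> substrate=2 bound=3 product=4
t=8: arr=3 -> substrate=3 bound=3 product=6
t=9: arr=3 -> substrate=5 bound=3 product=7
t=10: arr=3 -> substrate=8 bound=3 product=7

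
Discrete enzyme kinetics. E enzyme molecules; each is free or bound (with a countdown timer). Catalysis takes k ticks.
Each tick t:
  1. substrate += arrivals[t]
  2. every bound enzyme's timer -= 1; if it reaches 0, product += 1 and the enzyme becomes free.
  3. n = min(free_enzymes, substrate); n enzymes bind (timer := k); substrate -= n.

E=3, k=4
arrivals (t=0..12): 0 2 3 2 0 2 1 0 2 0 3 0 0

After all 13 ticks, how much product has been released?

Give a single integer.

Answer: 6

Derivation:
t=0: arr=0 -> substrate=0 bound=0 product=0
t=1: arr=2 -> substrate=0 bound=2 product=0
t=2: arr=3 -> substrate=2 bound=3 product=0
t=3: arr=2 -> substrate=4 bound=3 product=0
t=4: arr=0 -> substrate=4 bound=3 product=0
t=5: arr=2 -> substrate=4 bound=3 product=2
t=6: arr=1 -> substrate=4 bound=3 product=3
t=7: arr=0 -> substrate=4 bound=3 product=3
t=8: arr=2 -> substrate=6 bound=3 product=3
t=9: arr=0 -> substrate=4 bound=3 product=5
t=10: arr=3 -> substrate=6 bound=3 product=6
t=11: arr=0 -> substrate=6 bound=3 product=6
t=12: arr=0 -> substrate=6 bound=3 product=6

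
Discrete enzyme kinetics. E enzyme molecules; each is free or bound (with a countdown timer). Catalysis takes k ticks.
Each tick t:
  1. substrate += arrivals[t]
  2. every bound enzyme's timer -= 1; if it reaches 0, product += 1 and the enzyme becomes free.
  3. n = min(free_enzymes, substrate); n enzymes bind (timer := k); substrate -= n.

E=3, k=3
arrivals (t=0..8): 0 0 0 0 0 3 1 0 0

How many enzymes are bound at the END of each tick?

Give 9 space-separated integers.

Answer: 0 0 0 0 0 3 3 3 1

Derivation:
t=0: arr=0 -> substrate=0 bound=0 product=0
t=1: arr=0 -> substrate=0 bound=0 product=0
t=2: arr=0 -> substrate=0 bound=0 product=0
t=3: arr=0 -> substrate=0 bound=0 product=0
t=4: arr=0 -> substrate=0 bound=0 product=0
t=5: arr=3 -> substrate=0 bound=3 product=0
t=6: arr=1 -> substrate=1 bound=3 product=0
t=7: arr=0 -> substrate=1 bound=3 product=0
t=8: arr=0 -> substrate=0 bound=1 product=3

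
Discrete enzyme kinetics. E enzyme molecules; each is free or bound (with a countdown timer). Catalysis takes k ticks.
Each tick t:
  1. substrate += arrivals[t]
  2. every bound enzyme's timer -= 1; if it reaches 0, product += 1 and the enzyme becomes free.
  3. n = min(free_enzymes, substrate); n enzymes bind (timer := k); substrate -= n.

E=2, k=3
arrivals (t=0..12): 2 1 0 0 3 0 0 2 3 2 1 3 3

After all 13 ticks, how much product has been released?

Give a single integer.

t=0: arr=2 -> substrate=0 bound=2 product=0
t=1: arr=1 -> substrate=1 bound=2 product=0
t=2: arr=0 -> substrate=1 bound=2 product=0
t=3: arr=0 -> substrate=0 bound=1 product=2
t=4: arr=3 -> substrate=2 bound=2 product=2
t=5: arr=0 -> substrate=2 bound=2 product=2
t=6: arr=0 -> substrate=1 bound=2 product=3
t=7: arr=2 -> substrate=2 bound=2 product=4
t=8: arr=3 -> substrate=5 bound=2 product=4
t=9: arr=2 -> substrate=6 bound=2 product=5
t=10: arr=1 -> substrate=6 bound=2 product=6
t=11: arr=3 -> substrate=9 bound=2 product=6
t=12: arr=3 -> substrate=11 bound=2 product=7

Answer: 7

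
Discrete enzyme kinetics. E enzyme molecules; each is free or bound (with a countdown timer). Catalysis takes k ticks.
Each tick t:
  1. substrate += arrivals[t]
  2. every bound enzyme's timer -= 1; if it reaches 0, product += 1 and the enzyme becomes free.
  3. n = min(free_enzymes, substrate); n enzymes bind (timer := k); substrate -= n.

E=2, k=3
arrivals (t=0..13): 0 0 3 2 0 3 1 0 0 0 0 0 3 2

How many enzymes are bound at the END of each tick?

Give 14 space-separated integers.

Answer: 0 0 2 2 2 2 2 2 2 2 2 2 2 2

Derivation:
t=0: arr=0 -> substrate=0 bound=0 product=0
t=1: arr=0 -> substrate=0 bound=0 product=0
t=2: arr=3 -> substrate=1 bound=2 product=0
t=3: arr=2 -> substrate=3 bound=2 product=0
t=4: arr=0 -> substrate=3 bound=2 product=0
t=5: arr=3 -> substrate=4 bound=2 product=2
t=6: arr=1 -> substrate=5 bound=2 product=2
t=7: arr=0 -> substrate=5 bound=2 product=2
t=8: arr=0 -> substrate=3 bound=2 product=4
t=9: arr=0 -> substrate=3 bound=2 product=4
t=10: arr=0 -> substrate=3 bound=2 product=4
t=11: arr=0 -> substrate=1 bound=2 product=6
t=12: arr=3 -> substrate=4 bound=2 product=6
t=13: arr=2 -> substrate=6 bound=2 product=6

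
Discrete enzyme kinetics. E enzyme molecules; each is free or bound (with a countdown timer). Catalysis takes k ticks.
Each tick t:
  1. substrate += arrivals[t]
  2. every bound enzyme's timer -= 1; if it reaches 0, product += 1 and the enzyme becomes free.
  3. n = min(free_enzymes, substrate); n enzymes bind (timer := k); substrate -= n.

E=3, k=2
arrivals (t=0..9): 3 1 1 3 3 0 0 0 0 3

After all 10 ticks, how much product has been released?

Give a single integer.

t=0: arr=3 -> substrate=0 bound=3 product=0
t=1: arr=1 -> substrate=1 bound=3 product=0
t=2: arr=1 -> substrate=0 bound=2 product=3
t=3: arr=3 -> substrate=2 bound=3 product=3
t=4: arr=3 -> substrate=3 bound=3 product=5
t=5: arr=0 -> substrate=2 bound=3 product=6
t=6: arr=0 -> substrate=0 bound=3 product=8
t=7: arr=0 -> substrate=0 bound=2 product=9
t=8: arr=0 -> substrate=0 bound=0 product=11
t=9: arr=3 -> substrate=0 bound=3 product=11

Answer: 11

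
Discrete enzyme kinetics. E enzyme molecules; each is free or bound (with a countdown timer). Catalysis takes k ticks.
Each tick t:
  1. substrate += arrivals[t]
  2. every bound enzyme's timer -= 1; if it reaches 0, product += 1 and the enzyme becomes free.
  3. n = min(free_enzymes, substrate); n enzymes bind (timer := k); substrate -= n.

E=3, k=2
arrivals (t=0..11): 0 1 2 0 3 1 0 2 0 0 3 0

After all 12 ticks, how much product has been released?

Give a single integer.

t=0: arr=0 -> substrate=0 bound=0 product=0
t=1: arr=1 -> substrate=0 bound=1 product=0
t=2: arr=2 -> substrate=0 bound=3 product=0
t=3: arr=0 -> substrate=0 bound=2 product=1
t=4: arr=3 -> substrate=0 bound=3 product=3
t=5: arr=1 -> substrate=1 bound=3 product=3
t=6: arr=0 -> substrate=0 bound=1 product=6
t=7: arr=2 -> substrate=0 bound=3 product=6
t=8: arr=0 -> substrate=0 bound=2 product=7
t=9: arr=0 -> substrate=0 bound=0 product=9
t=10: arr=3 -> substrate=0 bound=3 product=9
t=11: arr=0 -> substrate=0 bound=3 product=9

Answer: 9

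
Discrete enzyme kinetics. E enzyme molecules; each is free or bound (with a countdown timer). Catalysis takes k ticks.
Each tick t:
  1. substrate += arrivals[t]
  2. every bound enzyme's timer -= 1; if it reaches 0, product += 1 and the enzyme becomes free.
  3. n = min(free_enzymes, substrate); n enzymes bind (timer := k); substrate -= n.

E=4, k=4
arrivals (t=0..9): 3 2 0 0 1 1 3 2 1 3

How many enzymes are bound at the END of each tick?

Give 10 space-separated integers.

t=0: arr=3 -> substrate=0 bound=3 product=0
t=1: arr=2 -> substrate=1 bound=4 product=0
t=2: arr=0 -> substrate=1 bound=4 product=0
t=3: arr=0 -> substrate=1 bound=4 product=0
t=4: arr=1 -> substrate=0 bound=3 product=3
t=5: arr=1 -> substrate=0 bound=3 product=4
t=6: arr=3 -> substrate=2 bound=4 product=4
t=7: arr=2 -> substrate=4 bound=4 product=4
t=8: arr=1 -> substrate=3 bound=4 product=6
t=9: arr=3 -> substrate=5 bound=4 product=7

Answer: 3 4 4 4 3 3 4 4 4 4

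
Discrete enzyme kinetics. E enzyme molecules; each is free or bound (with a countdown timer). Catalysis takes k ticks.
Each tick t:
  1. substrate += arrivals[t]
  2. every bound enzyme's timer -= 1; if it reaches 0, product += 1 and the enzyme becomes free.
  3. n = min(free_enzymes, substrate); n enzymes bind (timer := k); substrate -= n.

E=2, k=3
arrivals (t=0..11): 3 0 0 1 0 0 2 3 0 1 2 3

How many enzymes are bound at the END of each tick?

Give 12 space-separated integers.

Answer: 2 2 2 2 2 2 2 2 2 2 2 2

Derivation:
t=0: arr=3 -> substrate=1 bound=2 product=0
t=1: arr=0 -> substrate=1 bound=2 product=0
t=2: arr=0 -> substrate=1 bound=2 product=0
t=3: arr=1 -> substrate=0 bound=2 product=2
t=4: arr=0 -> substrate=0 bound=2 product=2
t=5: arr=0 -> substrate=0 bound=2 product=2
t=6: arr=2 -> substrate=0 bound=2 product=4
t=7: arr=3 -> substrate=3 bound=2 product=4
t=8: arr=0 -> substrate=3 bound=2 product=4
t=9: arr=1 -> substrate=2 bound=2 product=6
t=10: arr=2 -> substrate=4 bound=2 product=6
t=11: arr=3 -> substrate=7 bound=2 product=6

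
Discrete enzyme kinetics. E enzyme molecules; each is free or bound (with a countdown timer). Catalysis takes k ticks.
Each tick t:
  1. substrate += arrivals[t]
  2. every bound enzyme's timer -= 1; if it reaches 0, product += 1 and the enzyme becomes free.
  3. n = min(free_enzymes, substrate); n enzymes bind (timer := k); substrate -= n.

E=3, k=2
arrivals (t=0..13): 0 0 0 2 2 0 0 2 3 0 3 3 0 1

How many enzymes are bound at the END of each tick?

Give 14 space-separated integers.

Answer: 0 0 0 2 3 2 1 2 3 3 3 3 3 3

Derivation:
t=0: arr=0 -> substrate=0 bound=0 product=0
t=1: arr=0 -> substrate=0 bound=0 product=0
t=2: arr=0 -> substrate=0 bound=0 product=0
t=3: arr=2 -> substrate=0 bound=2 product=0
t=4: arr=2 -> substrate=1 bound=3 product=0
t=5: arr=0 -> substrate=0 bound=2 product=2
t=6: arr=0 -> substrate=0 bound=1 product=3
t=7: arr=2 -> substrate=0 bound=2 product=4
t=8: arr=3 -> substrate=2 bound=3 product=4
t=9: arr=0 -> substrate=0 bound=3 product=6
t=10: arr=3 -> substrate=2 bound=3 product=7
t=11: arr=3 -> substrate=3 bound=3 product=9
t=12: arr=0 -> substrate=2 bound=3 product=10
t=13: arr=1 -> substrate=1 bound=3 product=12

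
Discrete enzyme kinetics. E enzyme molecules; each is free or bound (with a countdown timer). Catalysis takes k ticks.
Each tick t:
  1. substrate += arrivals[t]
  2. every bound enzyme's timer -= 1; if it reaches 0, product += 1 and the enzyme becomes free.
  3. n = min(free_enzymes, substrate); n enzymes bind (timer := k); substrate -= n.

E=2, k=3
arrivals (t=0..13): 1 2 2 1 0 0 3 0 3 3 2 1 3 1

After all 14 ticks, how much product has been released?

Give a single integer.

t=0: arr=1 -> substrate=0 bound=1 product=0
t=1: arr=2 -> substrate=1 bound=2 product=0
t=2: arr=2 -> substrate=3 bound=2 product=0
t=3: arr=1 -> substrate=3 bound=2 product=1
t=4: arr=0 -> substrate=2 bound=2 product=2
t=5: arr=0 -> substrate=2 bound=2 product=2
t=6: arr=3 -> substrate=4 bound=2 product=3
t=7: arr=0 -> substrate=3 bound=2 product=4
t=8: arr=3 -> substrate=6 bound=2 product=4
t=9: arr=3 -> substrate=8 bound=2 product=5
t=10: arr=2 -> substrate=9 bound=2 product=6
t=11: arr=1 -> substrate=10 bound=2 product=6
t=12: arr=3 -> substrate=12 bound=2 product=7
t=13: arr=1 -> substrate=12 bound=2 product=8

Answer: 8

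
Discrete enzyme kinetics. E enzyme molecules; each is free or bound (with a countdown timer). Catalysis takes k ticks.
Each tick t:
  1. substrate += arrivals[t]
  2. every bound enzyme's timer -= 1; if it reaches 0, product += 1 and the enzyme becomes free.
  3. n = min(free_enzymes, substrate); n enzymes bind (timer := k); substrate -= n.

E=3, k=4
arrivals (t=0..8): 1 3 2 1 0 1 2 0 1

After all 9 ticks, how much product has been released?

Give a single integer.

t=0: arr=1 -> substrate=0 bound=1 product=0
t=1: arr=3 -> substrate=1 bound=3 product=0
t=2: arr=2 -> substrate=3 bound=3 product=0
t=3: arr=1 -> substrate=4 bound=3 product=0
t=4: arr=0 -> substrate=3 bound=3 product=1
t=5: arr=1 -> substrate=2 bound=3 product=3
t=6: arr=2 -> substrate=4 bound=3 product=3
t=7: arr=0 -> substrate=4 bound=3 product=3
t=8: arr=1 -> substrate=4 bound=3 product=4

Answer: 4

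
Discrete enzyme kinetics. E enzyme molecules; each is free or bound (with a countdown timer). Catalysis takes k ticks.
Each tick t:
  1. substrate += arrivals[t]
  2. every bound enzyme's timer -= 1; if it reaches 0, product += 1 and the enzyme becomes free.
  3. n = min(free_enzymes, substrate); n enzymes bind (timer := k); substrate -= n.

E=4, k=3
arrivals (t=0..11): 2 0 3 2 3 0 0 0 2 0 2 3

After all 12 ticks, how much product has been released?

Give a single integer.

Answer: 12

Derivation:
t=0: arr=2 -> substrate=0 bound=2 product=0
t=1: arr=0 -> substrate=0 bound=2 product=0
t=2: arr=3 -> substrate=1 bound=4 product=0
t=3: arr=2 -> substrate=1 bound=4 product=2
t=4: arr=3 -> substrate=4 bound=4 product=2
t=5: arr=0 -> substrate=2 bound=4 product=4
t=6: arr=0 -> substrate=0 bound=4 product=6
t=7: arr=0 -> substrate=0 bound=4 product=6
t=8: arr=2 -> substrate=0 bound=4 product=8
t=9: arr=0 -> substrate=0 bound=2 product=10
t=10: arr=2 -> substrate=0 bound=4 product=10
t=11: arr=3 -> substrate=1 bound=4 product=12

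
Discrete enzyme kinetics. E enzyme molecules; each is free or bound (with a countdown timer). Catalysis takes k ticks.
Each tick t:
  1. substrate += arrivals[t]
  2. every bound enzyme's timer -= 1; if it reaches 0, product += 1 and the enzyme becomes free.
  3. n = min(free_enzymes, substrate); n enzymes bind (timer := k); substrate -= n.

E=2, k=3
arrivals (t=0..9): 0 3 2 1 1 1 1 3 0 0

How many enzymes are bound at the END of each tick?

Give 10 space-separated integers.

Answer: 0 2 2 2 2 2 2 2 2 2

Derivation:
t=0: arr=0 -> substrate=0 bound=0 product=0
t=1: arr=3 -> substrate=1 bound=2 product=0
t=2: arr=2 -> substrate=3 bound=2 product=0
t=3: arr=1 -> substrate=4 bound=2 product=0
t=4: arr=1 -> substrate=3 bound=2 product=2
t=5: arr=1 -> substrate=4 bound=2 product=2
t=6: arr=1 -> substrate=5 bound=2 product=2
t=7: arr=3 -> substrate=6 bound=2 product=4
t=8: arr=0 -> substrate=6 bound=2 product=4
t=9: arr=0 -> substrate=6 bound=2 product=4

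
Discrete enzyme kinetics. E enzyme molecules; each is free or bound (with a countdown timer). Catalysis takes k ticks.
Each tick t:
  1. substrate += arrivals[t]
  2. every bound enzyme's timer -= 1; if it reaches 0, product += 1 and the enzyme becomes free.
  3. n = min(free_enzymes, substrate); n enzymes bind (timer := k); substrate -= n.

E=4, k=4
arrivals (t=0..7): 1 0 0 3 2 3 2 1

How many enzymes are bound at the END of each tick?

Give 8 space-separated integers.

Answer: 1 1 1 4 4 4 4 4

Derivation:
t=0: arr=1 -> substrate=0 bound=1 product=0
t=1: arr=0 -> substrate=0 bound=1 product=0
t=2: arr=0 -> substrate=0 bound=1 product=0
t=3: arr=3 -> substrate=0 bound=4 product=0
t=4: arr=2 -> substrate=1 bound=4 product=1
t=5: arr=3 -> substrate=4 bound=4 product=1
t=6: arr=2 -> substrate=6 bound=4 product=1
t=7: arr=1 -> substrate=4 bound=4 product=4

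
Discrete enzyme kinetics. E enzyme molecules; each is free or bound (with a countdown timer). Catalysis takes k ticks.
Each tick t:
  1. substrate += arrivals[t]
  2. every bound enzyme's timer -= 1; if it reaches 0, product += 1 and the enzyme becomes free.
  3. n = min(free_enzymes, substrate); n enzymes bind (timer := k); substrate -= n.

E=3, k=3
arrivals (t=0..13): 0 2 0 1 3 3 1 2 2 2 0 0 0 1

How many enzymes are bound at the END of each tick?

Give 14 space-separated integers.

t=0: arr=0 -> substrate=0 bound=0 product=0
t=1: arr=2 -> substrate=0 bound=2 product=0
t=2: arr=0 -> substrate=0 bound=2 product=0
t=3: arr=1 -> substrate=0 bound=3 product=0
t=4: arr=3 -> substrate=1 bound=3 product=2
t=5: arr=3 -> substrate=4 bound=3 product=2
t=6: arr=1 -> substrate=4 bound=3 product=3
t=7: arr=2 -> substrate=4 bound=3 product=5
t=8: arr=2 -> substrate=6 bound=3 product=5
t=9: arr=2 -> substrate=7 bound=3 product=6
t=10: arr=0 -> substrate=5 bound=3 product=8
t=11: arr=0 -> substrate=5 bound=3 product=8
t=12: arr=0 -> substrate=4 bound=3 product=9
t=13: arr=1 -> substrate=3 bound=3 product=11

Answer: 0 2 2 3 3 3 3 3 3 3 3 3 3 3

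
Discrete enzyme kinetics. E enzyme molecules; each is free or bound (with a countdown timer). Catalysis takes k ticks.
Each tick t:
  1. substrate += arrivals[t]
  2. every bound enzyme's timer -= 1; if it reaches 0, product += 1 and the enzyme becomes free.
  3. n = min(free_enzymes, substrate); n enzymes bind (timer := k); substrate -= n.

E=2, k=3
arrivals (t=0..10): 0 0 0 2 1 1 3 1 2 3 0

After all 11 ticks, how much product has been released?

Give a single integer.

t=0: arr=0 -> substrate=0 bound=0 product=0
t=1: arr=0 -> substrate=0 bound=0 product=0
t=2: arr=0 -> substrate=0 bound=0 product=0
t=3: arr=2 -> substrate=0 bound=2 product=0
t=4: arr=1 -> substrate=1 bound=2 product=0
t=5: arr=1 -> substrate=2 bound=2 product=0
t=6: arr=3 -> substrate=3 bound=2 product=2
t=7: arr=1 -> substrate=4 bound=2 product=2
t=8: arr=2 -> substrate=6 bound=2 product=2
t=9: arr=3 -> substrate=7 bound=2 product=4
t=10: arr=0 -> substrate=7 bound=2 product=4

Answer: 4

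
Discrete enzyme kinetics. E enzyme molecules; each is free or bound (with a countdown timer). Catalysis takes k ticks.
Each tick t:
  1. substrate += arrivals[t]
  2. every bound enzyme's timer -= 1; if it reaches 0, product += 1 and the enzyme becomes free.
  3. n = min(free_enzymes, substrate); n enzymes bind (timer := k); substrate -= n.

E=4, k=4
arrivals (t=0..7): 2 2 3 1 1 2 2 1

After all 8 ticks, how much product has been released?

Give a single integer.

Answer: 4

Derivation:
t=0: arr=2 -> substrate=0 bound=2 product=0
t=1: arr=2 -> substrate=0 bound=4 product=0
t=2: arr=3 -> substrate=3 bound=4 product=0
t=3: arr=1 -> substrate=4 bound=4 product=0
t=4: arr=1 -> substrate=3 bound=4 product=2
t=5: arr=2 -> substrate=3 bound=4 product=4
t=6: arr=2 -> substrate=5 bound=4 product=4
t=7: arr=1 -> substrate=6 bound=4 product=4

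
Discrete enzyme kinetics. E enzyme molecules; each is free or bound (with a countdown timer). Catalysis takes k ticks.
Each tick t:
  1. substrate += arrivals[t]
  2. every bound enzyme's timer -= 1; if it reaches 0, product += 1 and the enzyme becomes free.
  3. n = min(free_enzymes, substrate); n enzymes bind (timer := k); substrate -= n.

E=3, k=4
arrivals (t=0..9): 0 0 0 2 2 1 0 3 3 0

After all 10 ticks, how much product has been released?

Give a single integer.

t=0: arr=0 -> substrate=0 bound=0 product=0
t=1: arr=0 -> substrate=0 bound=0 product=0
t=2: arr=0 -> substrate=0 bound=0 product=0
t=3: arr=2 -> substrate=0 bound=2 product=0
t=4: arr=2 -> substrate=1 bound=3 product=0
t=5: arr=1 -> substrate=2 bound=3 product=0
t=6: arr=0 -> substrate=2 bound=3 product=0
t=7: arr=3 -> substrate=3 bound=3 product=2
t=8: arr=3 -> substrate=5 bound=3 product=3
t=9: arr=0 -> substrate=5 bound=3 product=3

Answer: 3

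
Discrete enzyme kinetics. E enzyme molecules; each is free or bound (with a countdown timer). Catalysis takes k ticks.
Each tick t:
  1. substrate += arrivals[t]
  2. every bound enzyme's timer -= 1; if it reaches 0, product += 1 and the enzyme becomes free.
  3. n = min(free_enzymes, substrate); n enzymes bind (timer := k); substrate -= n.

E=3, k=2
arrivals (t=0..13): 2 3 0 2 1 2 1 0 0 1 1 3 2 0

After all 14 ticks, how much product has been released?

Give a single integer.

Answer: 15

Derivation:
t=0: arr=2 -> substrate=0 bound=2 product=0
t=1: arr=3 -> substrate=2 bound=3 product=0
t=2: arr=0 -> substrate=0 bound=3 product=2
t=3: arr=2 -> substrate=1 bound=3 product=3
t=4: arr=1 -> substrate=0 bound=3 product=5
t=5: arr=2 -> substrate=1 bound=3 product=6
t=6: arr=1 -> substrate=0 bound=3 product=8
t=7: arr=0 -> substrate=0 bound=2 product=9
t=8: arr=0 -> substrate=0 bound=0 product=11
t=9: arr=1 -> substrate=0 bound=1 product=11
t=10: arr=1 -> substrate=0 bound=2 product=11
t=11: arr=3 -> substrate=1 bound=3 product=12
t=12: arr=2 -> substrate=2 bound=3 product=13
t=13: arr=0 -> substrate=0 bound=3 product=15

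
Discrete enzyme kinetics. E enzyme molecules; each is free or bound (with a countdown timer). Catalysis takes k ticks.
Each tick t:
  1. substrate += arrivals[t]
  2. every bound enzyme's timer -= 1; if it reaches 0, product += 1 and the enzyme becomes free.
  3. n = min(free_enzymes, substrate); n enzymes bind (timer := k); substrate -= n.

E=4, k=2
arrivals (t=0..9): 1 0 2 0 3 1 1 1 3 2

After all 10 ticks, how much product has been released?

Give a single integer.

Answer: 9

Derivation:
t=0: arr=1 -> substrate=0 bound=1 product=0
t=1: arr=0 -> substrate=0 bound=1 product=0
t=2: arr=2 -> substrate=0 bound=2 product=1
t=3: arr=0 -> substrate=0 bound=2 product=1
t=4: arr=3 -> substrate=0 bound=3 product=3
t=5: arr=1 -> substrate=0 bound=4 product=3
t=6: arr=1 -> substrate=0 bound=2 product=6
t=7: arr=1 -> substrate=0 bound=2 product=7
t=8: arr=3 -> substrate=0 bound=4 product=8
t=9: arr=2 -> substrate=1 bound=4 product=9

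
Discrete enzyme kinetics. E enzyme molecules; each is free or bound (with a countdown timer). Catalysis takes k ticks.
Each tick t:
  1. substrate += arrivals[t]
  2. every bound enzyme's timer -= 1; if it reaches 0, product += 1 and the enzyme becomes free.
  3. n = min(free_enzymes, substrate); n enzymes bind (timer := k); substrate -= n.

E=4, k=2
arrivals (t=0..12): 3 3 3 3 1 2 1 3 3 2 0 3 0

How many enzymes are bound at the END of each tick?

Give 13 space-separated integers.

Answer: 3 4 4 4 4 4 4 4 4 4 4 4 4

Derivation:
t=0: arr=3 -> substrate=0 bound=3 product=0
t=1: arr=3 -> substrate=2 bound=4 product=0
t=2: arr=3 -> substrate=2 bound=4 product=3
t=3: arr=3 -> substrate=4 bound=4 product=4
t=4: arr=1 -> substrate=2 bound=4 product=7
t=5: arr=2 -> substrate=3 bound=4 product=8
t=6: arr=1 -> substrate=1 bound=4 product=11
t=7: arr=3 -> substrate=3 bound=4 product=12
t=8: arr=3 -> substrate=3 bound=4 product=15
t=9: arr=2 -> substrate=4 bound=4 product=16
t=10: arr=0 -> substrate=1 bound=4 product=19
t=11: arr=3 -> substrate=3 bound=4 product=20
t=12: arr=0 -> substrate=0 bound=4 product=23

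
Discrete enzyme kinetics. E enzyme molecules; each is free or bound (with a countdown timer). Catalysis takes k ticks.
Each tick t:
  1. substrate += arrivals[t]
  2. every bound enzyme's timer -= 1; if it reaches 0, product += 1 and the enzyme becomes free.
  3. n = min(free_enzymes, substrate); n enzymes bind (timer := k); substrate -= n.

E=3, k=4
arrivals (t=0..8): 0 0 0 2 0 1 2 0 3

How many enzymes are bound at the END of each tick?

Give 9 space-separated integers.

Answer: 0 0 0 2 2 3 3 3 3

Derivation:
t=0: arr=0 -> substrate=0 bound=0 product=0
t=1: arr=0 -> substrate=0 bound=0 product=0
t=2: arr=0 -> substrate=0 bound=0 product=0
t=3: arr=2 -> substrate=0 bound=2 product=0
t=4: arr=0 -> substrate=0 bound=2 product=0
t=5: arr=1 -> substrate=0 bound=3 product=0
t=6: arr=2 -> substrate=2 bound=3 product=0
t=7: arr=0 -> substrate=0 bound=3 product=2
t=8: arr=3 -> substrate=3 bound=3 product=2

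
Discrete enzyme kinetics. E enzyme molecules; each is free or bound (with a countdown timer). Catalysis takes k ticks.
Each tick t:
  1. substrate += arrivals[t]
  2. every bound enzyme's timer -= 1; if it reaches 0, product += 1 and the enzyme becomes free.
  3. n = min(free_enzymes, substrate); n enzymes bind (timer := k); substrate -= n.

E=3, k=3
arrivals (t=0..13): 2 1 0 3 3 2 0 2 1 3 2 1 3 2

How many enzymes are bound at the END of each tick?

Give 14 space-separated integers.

t=0: arr=2 -> substrate=0 bound=2 product=0
t=1: arr=1 -> substrate=0 bound=3 product=0
t=2: arr=0 -> substrate=0 bound=3 product=0
t=3: arr=3 -> substrate=1 bound=3 product=2
t=4: arr=3 -> substrate=3 bound=3 product=3
t=5: arr=2 -> substrate=5 bound=3 product=3
t=6: arr=0 -> substrate=3 bound=3 product=5
t=7: arr=2 -> substrate=4 bound=3 product=6
t=8: arr=1 -> substrate=5 bound=3 product=6
t=9: arr=3 -> substrate=6 bound=3 product=8
t=10: arr=2 -> substrate=7 bound=3 product=9
t=11: arr=1 -> substrate=8 bound=3 product=9
t=12: arr=3 -> substrate=9 bound=3 product=11
t=13: arr=2 -> substrate=10 bound=3 product=12

Answer: 2 3 3 3 3 3 3 3 3 3 3 3 3 3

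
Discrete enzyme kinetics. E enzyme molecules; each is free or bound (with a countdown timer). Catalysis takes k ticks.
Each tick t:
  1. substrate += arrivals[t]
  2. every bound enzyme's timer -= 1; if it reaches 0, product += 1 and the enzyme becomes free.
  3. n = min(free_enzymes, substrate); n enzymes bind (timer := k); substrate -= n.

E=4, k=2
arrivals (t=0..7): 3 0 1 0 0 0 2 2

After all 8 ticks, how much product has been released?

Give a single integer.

Answer: 4

Derivation:
t=0: arr=3 -> substrate=0 bound=3 product=0
t=1: arr=0 -> substrate=0 bound=3 product=0
t=2: arr=1 -> substrate=0 bound=1 product=3
t=3: arr=0 -> substrate=0 bound=1 product=3
t=4: arr=0 -> substrate=0 bound=0 product=4
t=5: arr=0 -> substrate=0 bound=0 product=4
t=6: arr=2 -> substrate=0 bound=2 product=4
t=7: arr=2 -> substrate=0 bound=4 product=4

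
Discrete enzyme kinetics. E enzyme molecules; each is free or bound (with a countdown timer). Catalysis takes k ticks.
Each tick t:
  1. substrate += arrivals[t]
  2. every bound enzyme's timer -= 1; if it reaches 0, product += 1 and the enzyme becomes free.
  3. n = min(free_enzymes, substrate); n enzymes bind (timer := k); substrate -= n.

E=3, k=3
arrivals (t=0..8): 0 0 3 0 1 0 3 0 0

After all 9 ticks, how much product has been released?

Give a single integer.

t=0: arr=0 -> substrate=0 bound=0 product=0
t=1: arr=0 -> substrate=0 bound=0 product=0
t=2: arr=3 -> substrate=0 bound=3 product=0
t=3: arr=0 -> substrate=0 bound=3 product=0
t=4: arr=1 -> substrate=1 bound=3 product=0
t=5: arr=0 -> substrate=0 bound=1 product=3
t=6: arr=3 -> substrate=1 bound=3 product=3
t=7: arr=0 -> substrate=1 bound=3 product=3
t=8: arr=0 -> substrate=0 bound=3 product=4

Answer: 4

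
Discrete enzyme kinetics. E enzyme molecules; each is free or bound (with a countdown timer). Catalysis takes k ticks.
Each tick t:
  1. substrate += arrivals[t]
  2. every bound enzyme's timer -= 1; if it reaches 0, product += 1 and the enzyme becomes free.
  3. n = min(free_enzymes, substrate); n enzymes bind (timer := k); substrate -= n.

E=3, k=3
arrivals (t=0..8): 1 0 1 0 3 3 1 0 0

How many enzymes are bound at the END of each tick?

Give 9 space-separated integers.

t=0: arr=1 -> substrate=0 bound=1 product=0
t=1: arr=0 -> substrate=0 bound=1 product=0
t=2: arr=1 -> substrate=0 bound=2 product=0
t=3: arr=0 -> substrate=0 bound=1 product=1
t=4: arr=3 -> substrate=1 bound=3 product=1
t=5: arr=3 -> substrate=3 bound=3 product=2
t=6: arr=1 -> substrate=4 bound=3 product=2
t=7: arr=0 -> substrate=2 bound=3 product=4
t=8: arr=0 -> substrate=1 bound=3 product=5

Answer: 1 1 2 1 3 3 3 3 3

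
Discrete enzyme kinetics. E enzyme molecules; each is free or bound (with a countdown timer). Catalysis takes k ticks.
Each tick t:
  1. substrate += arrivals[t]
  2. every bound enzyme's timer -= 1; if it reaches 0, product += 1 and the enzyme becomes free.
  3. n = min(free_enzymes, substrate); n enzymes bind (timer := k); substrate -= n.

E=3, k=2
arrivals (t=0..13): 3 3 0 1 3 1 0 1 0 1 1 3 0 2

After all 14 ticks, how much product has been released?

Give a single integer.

Answer: 16

Derivation:
t=0: arr=3 -> substrate=0 bound=3 product=0
t=1: arr=3 -> substrate=3 bound=3 product=0
t=2: arr=0 -> substrate=0 bound=3 product=3
t=3: arr=1 -> substrate=1 bound=3 product=3
t=4: arr=3 -> substrate=1 bound=3 product=6
t=5: arr=1 -> substrate=2 bound=3 product=6
t=6: arr=0 -> substrate=0 bound=2 product=9
t=7: arr=1 -> substrate=0 bound=3 product=9
t=8: arr=0 -> substrate=0 bound=1 product=11
t=9: arr=1 -> substrate=0 bound=1 product=12
t=10: arr=1 -> substrate=0 bound=2 product=12
t=11: arr=3 -> substrate=1 bound=3 product=13
t=12: arr=0 -> substrate=0 bound=3 product=14
t=13: arr=2 -> substrate=0 bound=3 product=16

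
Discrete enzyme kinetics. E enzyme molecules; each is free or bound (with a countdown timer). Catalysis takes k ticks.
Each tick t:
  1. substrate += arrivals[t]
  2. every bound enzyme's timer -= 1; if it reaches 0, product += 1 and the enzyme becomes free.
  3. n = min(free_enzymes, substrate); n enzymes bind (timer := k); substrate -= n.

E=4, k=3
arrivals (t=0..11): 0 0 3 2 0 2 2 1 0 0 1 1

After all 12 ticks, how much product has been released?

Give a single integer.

t=0: arr=0 -> substrate=0 bound=0 product=0
t=1: arr=0 -> substrate=0 bound=0 product=0
t=2: arr=3 -> substrate=0 bound=3 product=0
t=3: arr=2 -> substrate=1 bound=4 product=0
t=4: arr=0 -> substrate=1 bound=4 product=0
t=5: arr=2 -> substrate=0 bound=4 product=3
t=6: arr=2 -> substrate=1 bound=4 product=4
t=7: arr=1 -> substrate=2 bound=4 product=4
t=8: arr=0 -> substrate=0 bound=3 product=7
t=9: arr=0 -> substrate=0 bound=2 product=8
t=10: arr=1 -> substrate=0 bound=3 product=8
t=11: arr=1 -> substrate=0 bound=2 product=10

Answer: 10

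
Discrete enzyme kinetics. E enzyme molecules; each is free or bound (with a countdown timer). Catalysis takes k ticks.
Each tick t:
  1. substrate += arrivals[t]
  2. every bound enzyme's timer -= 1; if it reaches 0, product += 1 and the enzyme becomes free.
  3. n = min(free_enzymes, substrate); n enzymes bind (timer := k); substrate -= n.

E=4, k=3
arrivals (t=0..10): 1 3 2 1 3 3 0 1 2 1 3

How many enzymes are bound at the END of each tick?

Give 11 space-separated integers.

t=0: arr=1 -> substrate=0 bound=1 product=0
t=1: arr=3 -> substrate=0 bound=4 product=0
t=2: arr=2 -> substrate=2 bound=4 product=0
t=3: arr=1 -> substrate=2 bound=4 product=1
t=4: arr=3 -> substrate=2 bound=4 product=4
t=5: arr=3 -> substrate=5 bound=4 product=4
t=6: arr=0 -> substrate=4 bound=4 product=5
t=7: arr=1 -> substrate=2 bound=4 product=8
t=8: arr=2 -> substrate=4 bound=4 product=8
t=9: arr=1 -> substrate=4 bound=4 product=9
t=10: arr=3 -> substrate=4 bound=4 product=12

Answer: 1 4 4 4 4 4 4 4 4 4 4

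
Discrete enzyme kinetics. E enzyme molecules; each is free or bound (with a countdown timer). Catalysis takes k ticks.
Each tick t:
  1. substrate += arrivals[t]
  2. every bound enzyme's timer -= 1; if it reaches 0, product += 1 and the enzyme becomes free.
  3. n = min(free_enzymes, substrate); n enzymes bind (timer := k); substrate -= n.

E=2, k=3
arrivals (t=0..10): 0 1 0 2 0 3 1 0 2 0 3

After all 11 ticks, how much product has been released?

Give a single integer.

Answer: 5

Derivation:
t=0: arr=0 -> substrate=0 bound=0 product=0
t=1: arr=1 -> substrate=0 bound=1 product=0
t=2: arr=0 -> substrate=0 bound=1 product=0
t=3: arr=2 -> substrate=1 bound=2 product=0
t=4: arr=0 -> substrate=0 bound=2 product=1
t=5: arr=3 -> substrate=3 bound=2 product=1
t=6: arr=1 -> substrate=3 bound=2 product=2
t=7: arr=0 -> substrate=2 bound=2 product=3
t=8: arr=2 -> substrate=4 bound=2 product=3
t=9: arr=0 -> substrate=3 bound=2 product=4
t=10: arr=3 -> substrate=5 bound=2 product=5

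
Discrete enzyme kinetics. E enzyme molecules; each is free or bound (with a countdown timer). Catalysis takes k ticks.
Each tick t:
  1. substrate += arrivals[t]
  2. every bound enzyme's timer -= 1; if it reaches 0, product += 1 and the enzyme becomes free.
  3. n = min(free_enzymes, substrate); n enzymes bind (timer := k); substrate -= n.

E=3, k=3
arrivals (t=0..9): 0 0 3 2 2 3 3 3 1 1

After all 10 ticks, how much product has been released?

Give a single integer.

t=0: arr=0 -> substrate=0 bound=0 product=0
t=1: arr=0 -> substrate=0 bound=0 product=0
t=2: arr=3 -> substrate=0 bound=3 product=0
t=3: arr=2 -> substrate=2 bound=3 product=0
t=4: arr=2 -> substrate=4 bound=3 product=0
t=5: arr=3 -> substrate=4 bound=3 product=3
t=6: arr=3 -> substrate=7 bound=3 product=3
t=7: arr=3 -> substrate=10 bound=3 product=3
t=8: arr=1 -> substrate=8 bound=3 product=6
t=9: arr=1 -> substrate=9 bound=3 product=6

Answer: 6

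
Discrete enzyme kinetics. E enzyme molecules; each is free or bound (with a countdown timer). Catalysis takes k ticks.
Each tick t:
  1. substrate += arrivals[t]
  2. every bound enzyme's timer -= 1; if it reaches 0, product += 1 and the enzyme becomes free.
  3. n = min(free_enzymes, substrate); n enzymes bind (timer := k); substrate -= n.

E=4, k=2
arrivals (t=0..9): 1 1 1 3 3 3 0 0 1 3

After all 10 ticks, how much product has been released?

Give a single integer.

Answer: 12

Derivation:
t=0: arr=1 -> substrate=0 bound=1 product=0
t=1: arr=1 -> substrate=0 bound=2 product=0
t=2: arr=1 -> substrate=0 bound=2 product=1
t=3: arr=3 -> substrate=0 bound=4 product=2
t=4: arr=3 -> substrate=2 bound=4 product=3
t=5: arr=3 -> substrate=2 bound=4 product=6
t=6: arr=0 -> substrate=1 bound=4 product=7
t=7: arr=0 -> substrate=0 bound=2 product=10
t=8: arr=1 -> substrate=0 bound=2 product=11
t=9: arr=3 -> substrate=0 bound=4 product=12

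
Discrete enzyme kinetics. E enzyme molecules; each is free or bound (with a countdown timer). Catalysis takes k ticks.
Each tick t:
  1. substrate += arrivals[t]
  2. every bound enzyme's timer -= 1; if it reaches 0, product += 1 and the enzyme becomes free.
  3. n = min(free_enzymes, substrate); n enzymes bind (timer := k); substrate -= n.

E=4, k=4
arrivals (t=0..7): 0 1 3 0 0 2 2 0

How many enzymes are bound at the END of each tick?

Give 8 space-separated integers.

Answer: 0 1 4 4 4 4 4 4

Derivation:
t=0: arr=0 -> substrate=0 bound=0 product=0
t=1: arr=1 -> substrate=0 bound=1 product=0
t=2: arr=3 -> substrate=0 bound=4 product=0
t=3: arr=0 -> substrate=0 bound=4 product=0
t=4: arr=0 -> substrate=0 bound=4 product=0
t=5: arr=2 -> substrate=1 bound=4 product=1
t=6: arr=2 -> substrate=0 bound=4 product=4
t=7: arr=0 -> substrate=0 bound=4 product=4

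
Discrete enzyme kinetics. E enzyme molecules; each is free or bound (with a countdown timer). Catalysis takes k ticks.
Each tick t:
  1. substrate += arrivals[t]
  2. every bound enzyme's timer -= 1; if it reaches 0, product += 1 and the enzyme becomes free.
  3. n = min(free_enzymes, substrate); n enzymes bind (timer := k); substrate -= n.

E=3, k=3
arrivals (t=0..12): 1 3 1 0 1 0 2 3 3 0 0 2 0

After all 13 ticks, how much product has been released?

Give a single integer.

Answer: 10

Derivation:
t=0: arr=1 -> substrate=0 bound=1 product=0
t=1: arr=3 -> substrate=1 bound=3 product=0
t=2: arr=1 -> substrate=2 bound=3 product=0
t=3: arr=0 -> substrate=1 bound=3 product=1
t=4: arr=1 -> substrate=0 bound=3 product=3
t=5: arr=0 -> substrate=0 bound=3 product=3
t=6: arr=2 -> substrate=1 bound=3 product=4
t=7: arr=3 -> substrate=2 bound=3 product=6
t=8: arr=3 -> substrate=5 bound=3 product=6
t=9: arr=0 -> substrate=4 bound=3 product=7
t=10: arr=0 -> substrate=2 bound=3 product=9
t=11: arr=2 -> substrate=4 bound=3 product=9
t=12: arr=0 -> substrate=3 bound=3 product=10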